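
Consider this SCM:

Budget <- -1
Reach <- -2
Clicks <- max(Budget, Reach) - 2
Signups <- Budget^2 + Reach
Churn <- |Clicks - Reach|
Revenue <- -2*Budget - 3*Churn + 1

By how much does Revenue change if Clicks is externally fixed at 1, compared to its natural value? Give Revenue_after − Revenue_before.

-6

The intervention breaks the incoming arrows to Clicks: Clicks <- max(Budget, Reach) - 2 no longer applies, and Clicks = 1.
Churn = |Clicks - Reach|  [with Clicks=1, Reach=-2]  = 3
Revenue = -2*Budget - 3*Churn + 1  [with Budget=-1, Churn=3]  = -6
Without intervention: Clicks = max(Budget, Reach) - 2  [with Budget=-1, Reach=-2]  = -3; Churn = |Clicks - Reach|  [with Clicks=-3, Reach=-2]  = 1; Revenue = -2*Budget - 3*Churn + 1  [with Budget=-1, Churn=1]  = 0.
Change = -6 − 0 = -6.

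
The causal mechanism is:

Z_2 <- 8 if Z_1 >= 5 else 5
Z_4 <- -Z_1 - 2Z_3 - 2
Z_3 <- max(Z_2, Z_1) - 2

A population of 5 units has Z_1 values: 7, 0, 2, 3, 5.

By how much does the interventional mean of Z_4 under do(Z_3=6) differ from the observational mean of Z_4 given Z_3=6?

The intervention sets Z_3=6 in all 5 units regardless of Z_1. Recomputing Z_4 per unit gives -21, -14, -16, -17, -19; average -17.4.
E[Z_4|Z_3=6] averages over only the 2 units with Z_3=6 (Z_1 = 7, 5): Z_4 = -21, -19, mean -20.
Difference = -17.4 − (-20) = 2.6.

2.6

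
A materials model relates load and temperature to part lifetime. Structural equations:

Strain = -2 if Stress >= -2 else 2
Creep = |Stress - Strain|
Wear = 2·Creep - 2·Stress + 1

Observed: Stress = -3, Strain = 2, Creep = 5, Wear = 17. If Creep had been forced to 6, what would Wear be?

19

The intervention breaks the incoming arrows to Creep: Creep = |Stress - Strain| no longer applies, and Creep = 6.
Wear = 2·Creep - 2·Stress + 1  [with Creep=6, Stress=-3]  = 19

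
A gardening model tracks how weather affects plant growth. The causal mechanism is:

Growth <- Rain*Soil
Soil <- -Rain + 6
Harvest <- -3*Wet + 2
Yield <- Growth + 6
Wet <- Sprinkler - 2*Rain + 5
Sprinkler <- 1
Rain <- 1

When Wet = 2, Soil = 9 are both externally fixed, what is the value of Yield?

15

The joint intervention fixes Wet = 2, Soil = 9, removing each variable's own equation.
Growth = Rain*Soil  [with Rain=1, Soil=9]  = 9
Yield = Growth + 6  [with Growth=9]  = 15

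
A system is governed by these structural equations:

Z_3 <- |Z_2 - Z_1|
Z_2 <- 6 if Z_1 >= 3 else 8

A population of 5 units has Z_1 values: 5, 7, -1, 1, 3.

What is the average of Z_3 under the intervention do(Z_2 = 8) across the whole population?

5

The intervention sets Z_2=8 in all 5 units regardless of Z_1. Recomputing Z_3 per unit gives 3, 1, 9, 7, 5; average 5.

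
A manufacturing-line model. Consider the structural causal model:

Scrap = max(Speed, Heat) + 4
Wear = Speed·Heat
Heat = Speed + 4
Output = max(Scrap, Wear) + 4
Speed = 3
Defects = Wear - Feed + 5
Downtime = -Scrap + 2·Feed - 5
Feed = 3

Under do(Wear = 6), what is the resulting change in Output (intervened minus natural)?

-10

The intervention breaks the incoming arrows to Wear: Wear = Speed·Heat no longer applies, and Wear = 6.
Heat = Speed + 4  [with Speed=3]  = 7
Scrap = max(Speed, Heat) + 4  [with Speed=3, Heat=7]  = 11
Output = max(Scrap, Wear) + 4  [with Scrap=11, Wear=6]  = 15
Without intervention: Heat = Speed + 4  [with Speed=3]  = 7; Wear = Speed·Heat  [with Speed=3, Heat=7]  = 21; Scrap = max(Speed, Heat) + 4  [with Speed=3, Heat=7]  = 11; Output = max(Scrap, Wear) + 4  [with Scrap=11, Wear=21]  = 25.
Change = 15 − 25 = -10.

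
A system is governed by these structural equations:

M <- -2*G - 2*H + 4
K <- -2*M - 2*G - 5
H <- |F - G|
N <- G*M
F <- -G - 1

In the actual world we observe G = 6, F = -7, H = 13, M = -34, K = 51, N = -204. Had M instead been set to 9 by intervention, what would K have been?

-35

Intervening sets M = 9 and removes its equation (M <- -2*G - 2*H + 4).
K = -2*M - 2*G - 5  [with M=9, G=6]  = -35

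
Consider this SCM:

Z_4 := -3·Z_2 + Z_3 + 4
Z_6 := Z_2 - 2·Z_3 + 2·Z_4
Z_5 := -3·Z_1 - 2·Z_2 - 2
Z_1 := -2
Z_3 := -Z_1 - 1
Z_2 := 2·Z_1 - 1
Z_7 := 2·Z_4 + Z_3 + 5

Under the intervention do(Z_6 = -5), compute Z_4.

do(Z_6=-5) replaces the equation Z_6 := Z_2 - 2·Z_3 + 2·Z_4 with the constant Z_6 = -5.
No directed path runs from Z_6 to Z_4, so Z_4 keeps its natural value.
Z_2 = 2·Z_1 - 1  [with Z_1=-2]  = -5
Z_3 = -Z_1 - 1  [with Z_1=-2]  = 1
Z_4 = -3·Z_2 + Z_3 + 4  [with Z_2=-5, Z_3=1]  = 20

20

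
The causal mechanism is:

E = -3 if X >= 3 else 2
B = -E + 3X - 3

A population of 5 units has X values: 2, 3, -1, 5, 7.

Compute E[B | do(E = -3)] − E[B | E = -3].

The intervention sets E=-3 in all 5 units regardless of X. Recomputing B per unit gives 6, 9, -3, 15, 21; average 9.6.
Observing E=-3 restricts to units where E's equation naturally yields -3: X ∈ {3, 5, 7}. In that subpopulation B = 9, 15, 21, mean 15.
Difference = 9.6 − 15 = -5.4.

-5.4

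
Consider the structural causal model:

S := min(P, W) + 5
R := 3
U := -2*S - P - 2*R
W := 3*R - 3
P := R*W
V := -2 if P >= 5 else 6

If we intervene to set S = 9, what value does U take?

-42

Under do(S=9), the mechanism S := min(P, W) + 5 is discarded; S is fixed at 9.
W = 3*R - 3  [with R=3]  = 6
P = R*W  [with R=3, W=6]  = 18
U = -2*S - P - 2*R  [with S=9, P=18, R=3]  = -42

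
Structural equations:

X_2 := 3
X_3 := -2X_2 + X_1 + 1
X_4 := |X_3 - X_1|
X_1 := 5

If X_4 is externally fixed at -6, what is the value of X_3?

0

Under do(X_4=-6), the mechanism X_4 := |X_3 - X_1| is discarded; X_4 is fixed at -6.
Since X_3 is not a descendant of the intervened variable, it is unaffected.
X_3 = -2X_2 + X_1 + 1  [with X_2=3, X_1=5]  = 0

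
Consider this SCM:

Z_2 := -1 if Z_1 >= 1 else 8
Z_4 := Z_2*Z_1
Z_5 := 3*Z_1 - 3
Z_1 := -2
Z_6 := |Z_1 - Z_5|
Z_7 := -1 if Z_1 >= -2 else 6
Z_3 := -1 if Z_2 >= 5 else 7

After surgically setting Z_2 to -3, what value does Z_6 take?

7

Under do(Z_2=-3), the mechanism Z_2 := -1 if Z_1 >= 1 else 8 is discarded; Z_2 is fixed at -3.
No directed path runs from Z_2 to Z_6, so Z_6 keeps its natural value.
Z_5 = 3*Z_1 - 3  [with Z_1=-2]  = -9
Z_6 = |Z_1 - Z_5|  [with Z_1=-2, Z_5=-9]  = 7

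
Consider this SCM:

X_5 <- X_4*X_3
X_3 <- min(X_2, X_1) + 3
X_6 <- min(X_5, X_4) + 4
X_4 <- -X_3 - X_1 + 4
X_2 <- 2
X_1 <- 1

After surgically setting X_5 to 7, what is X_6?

3

The intervention breaks the incoming arrows to X_5: X_5 <- X_4*X_3 no longer applies, and X_5 = 7.
X_3 = min(X_2, X_1) + 3  [with X_2=2, X_1=1]  = 4
X_4 = -X_3 - X_1 + 4  [with X_3=4, X_1=1]  = -1
X_6 = min(X_5, X_4) + 4  [with X_5=7, X_4=-1]  = 3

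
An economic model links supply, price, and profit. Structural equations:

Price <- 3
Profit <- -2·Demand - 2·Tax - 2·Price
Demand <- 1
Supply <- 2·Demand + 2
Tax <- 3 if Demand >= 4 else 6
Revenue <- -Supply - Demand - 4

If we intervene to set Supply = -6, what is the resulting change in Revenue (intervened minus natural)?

10

The intervention breaks the incoming arrows to Supply: Supply <- 2·Demand + 2 no longer applies, and Supply = -6.
Revenue = -Supply - Demand - 4  [with Supply=-6, Demand=1]  = 1
Without intervention: Supply = 2·Demand + 2  [with Demand=1]  = 4; Revenue = -Supply - Demand - 4  [with Supply=4, Demand=1]  = -9.
Change = 1 − (-9) = 10.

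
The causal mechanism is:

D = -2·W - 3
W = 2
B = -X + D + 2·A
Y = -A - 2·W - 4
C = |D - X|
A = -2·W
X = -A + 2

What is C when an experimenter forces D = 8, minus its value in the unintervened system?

Intervening sets D = 8 and removes its equation (D = -2·W - 3).
A = -2·W  [with W=2]  = -4
X = -A + 2  [with A=-4]  = 6
C = |D - X|  [with D=8, X=6]  = 2
Without intervention: A = -2·W  [with W=2]  = -4; X = -A + 2  [with A=-4]  = 6; D = -2·W - 3  [with W=2]  = -7; C = |D - X|  [with D=-7, X=6]  = 13.
Change = 2 − 13 = -11.

-11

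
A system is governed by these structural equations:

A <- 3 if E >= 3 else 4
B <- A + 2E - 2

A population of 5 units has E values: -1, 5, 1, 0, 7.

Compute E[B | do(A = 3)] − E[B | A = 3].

-7.2

Under do(A=3), A's equation is replaced by A=3 for every unit. Per-unit B: -1, 11, 3, 1, 15. Mean = 5.8.
E[B|A=3] averages over only the 2 units with A=3 (E = 5, 7): B = 11, 15, mean 13.
Difference = 5.8 − 13 = -7.2.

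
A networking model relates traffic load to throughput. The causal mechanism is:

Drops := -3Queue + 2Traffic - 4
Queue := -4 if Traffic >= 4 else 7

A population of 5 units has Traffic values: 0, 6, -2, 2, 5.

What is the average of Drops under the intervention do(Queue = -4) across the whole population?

Under do(Queue=-4), Queue's equation is replaced by Queue=-4 for every unit. Per-unit Drops: 8, 20, 4, 12, 18. Mean = 12.4.

12.4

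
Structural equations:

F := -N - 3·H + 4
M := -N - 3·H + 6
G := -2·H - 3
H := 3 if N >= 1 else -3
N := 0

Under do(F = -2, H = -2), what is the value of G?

1

The joint intervention fixes F = -2, H = -2, removing each variable's own equation.
G = -2·H - 3  [with H=-2]  = 1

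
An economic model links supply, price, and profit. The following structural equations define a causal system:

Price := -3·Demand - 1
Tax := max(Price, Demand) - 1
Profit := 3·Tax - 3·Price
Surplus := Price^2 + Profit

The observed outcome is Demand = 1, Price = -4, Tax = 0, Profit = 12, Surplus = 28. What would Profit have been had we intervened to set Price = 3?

-3

Under do(Price=3), the mechanism Price := -3·Demand - 1 is discarded; Price is fixed at 3.
Tax = max(Price, Demand) - 1  [with Price=3, Demand=1]  = 2
Profit = 3·Tax - 3·Price  [with Tax=2, Price=3]  = -3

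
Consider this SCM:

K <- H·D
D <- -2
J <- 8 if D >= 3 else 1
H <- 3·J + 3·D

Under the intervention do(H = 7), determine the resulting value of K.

-14

The intervention breaks the incoming arrows to H: H <- 3·J + 3·D no longer applies, and H = 7.
K = H·D  [with H=7, D=-2]  = -14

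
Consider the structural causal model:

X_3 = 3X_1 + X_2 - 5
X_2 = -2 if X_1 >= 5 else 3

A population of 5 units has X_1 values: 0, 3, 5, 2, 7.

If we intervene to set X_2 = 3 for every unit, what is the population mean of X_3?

Every unit gets X_2=3 under the intervention. X_3 values become -2, 7, 13, 4, 19; E[X_3|do(X_2=3)] = 8.2.

8.2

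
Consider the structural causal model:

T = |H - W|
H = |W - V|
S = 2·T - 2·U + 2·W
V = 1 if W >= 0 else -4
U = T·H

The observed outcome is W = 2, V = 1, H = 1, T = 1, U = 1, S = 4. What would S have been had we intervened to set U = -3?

The intervention breaks the incoming arrows to U: U = T·H no longer applies, and U = -3.
V = 1 if W >= 0 else -4  [with W=2]  = 1
H = |W - V|  [with W=2, V=1]  = 1
T = |H - W|  [with H=1, W=2]  = 1
S = 2·T - 2·U + 2·W  [with T=1, U=-3, W=2]  = 12

12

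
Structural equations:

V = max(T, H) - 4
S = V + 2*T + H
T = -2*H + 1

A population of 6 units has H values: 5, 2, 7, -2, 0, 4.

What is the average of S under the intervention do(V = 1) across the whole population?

Every unit gets V=1 under the intervention. S values become -12, -3, -18, 9, 3, -9; E[S|do(V=1)] = -5.

-5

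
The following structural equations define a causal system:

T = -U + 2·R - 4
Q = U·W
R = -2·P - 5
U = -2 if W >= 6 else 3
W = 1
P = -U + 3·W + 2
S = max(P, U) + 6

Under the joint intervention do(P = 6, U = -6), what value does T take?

-32

The joint intervention fixes P = 6, U = -6, removing each variable's own equation.
R = -2·P - 5  [with P=6]  = -17
T = -U + 2·R - 4  [with U=-6, R=-17]  = -32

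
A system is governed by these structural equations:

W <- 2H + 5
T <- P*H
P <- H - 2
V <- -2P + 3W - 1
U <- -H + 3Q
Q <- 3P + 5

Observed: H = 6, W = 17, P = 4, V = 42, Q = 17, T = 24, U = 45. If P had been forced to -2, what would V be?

The intervention breaks the incoming arrows to P: P <- H - 2 no longer applies, and P = -2.
W = 2H + 5  [with H=6]  = 17
V = -2P + 3W - 1  [with P=-2, W=17]  = 54

54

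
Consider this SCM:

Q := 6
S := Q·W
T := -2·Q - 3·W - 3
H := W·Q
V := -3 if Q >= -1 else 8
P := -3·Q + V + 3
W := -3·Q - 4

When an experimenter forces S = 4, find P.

Under do(S=4), the mechanism S := Q·W is discarded; S is fixed at 4.
Since P is not a descendant of the intervened variable, it is unaffected.
V = -3 if Q >= -1 else 8  [with Q=6]  = -3
P = -3·Q + V + 3  [with Q=6, V=-3]  = -18

-18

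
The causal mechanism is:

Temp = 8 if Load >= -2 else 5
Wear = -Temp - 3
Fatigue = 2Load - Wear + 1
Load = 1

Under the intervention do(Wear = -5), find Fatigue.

8

The intervention breaks the incoming arrows to Wear: Wear = -Temp - 3 no longer applies, and Wear = -5.
Fatigue = 2Load - Wear + 1  [with Load=1, Wear=-5]  = 8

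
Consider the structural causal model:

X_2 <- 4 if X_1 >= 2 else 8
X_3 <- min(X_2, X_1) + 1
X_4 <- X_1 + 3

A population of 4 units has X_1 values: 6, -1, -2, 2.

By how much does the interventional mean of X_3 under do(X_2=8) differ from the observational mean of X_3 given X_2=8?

Every unit gets X_2=8 under the intervention. X_3 values become 7, 0, -1, 3; E[X_3|do(X_2=8)] = 2.25.
Observing X_2=8 restricts to units where X_2's equation naturally yields 8: X_1 ∈ {-1, -2}. In that subpopulation X_3 = 0, -1, mean -0.5.
Difference = 2.25 − (-0.5) = 2.75.

2.75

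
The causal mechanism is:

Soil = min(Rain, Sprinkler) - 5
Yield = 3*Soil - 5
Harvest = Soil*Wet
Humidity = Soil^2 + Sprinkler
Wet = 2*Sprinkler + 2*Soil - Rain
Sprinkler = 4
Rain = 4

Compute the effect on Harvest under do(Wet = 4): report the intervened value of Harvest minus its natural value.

-2

The intervention breaks the incoming arrows to Wet: Wet = 2*Sprinkler + 2*Soil - Rain no longer applies, and Wet = 4.
Soil = min(Rain, Sprinkler) - 5  [with Rain=4, Sprinkler=4]  = -1
Harvest = Soil*Wet  [with Soil=-1, Wet=4]  = -4
Without intervention: Soil = min(Rain, Sprinkler) - 5  [with Rain=4, Sprinkler=4]  = -1; Wet = 2*Sprinkler + 2*Soil - Rain  [with Sprinkler=4, Soil=-1, Rain=4]  = 2; Harvest = Soil*Wet  [with Soil=-1, Wet=2]  = -2.
Change = -4 − (-2) = -2.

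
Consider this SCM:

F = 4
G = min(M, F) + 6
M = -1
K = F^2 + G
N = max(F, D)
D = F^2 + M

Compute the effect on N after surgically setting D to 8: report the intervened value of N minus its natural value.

do(D=8) replaces the equation D = F^2 + M with the constant D = 8.
N = max(F, D)  [with F=4, D=8]  = 8
Without intervention: D = F^2 + M  [with F=4, M=-1]  = 15; N = max(F, D)  [with F=4, D=15]  = 15.
Change = 8 − 15 = -7.

-7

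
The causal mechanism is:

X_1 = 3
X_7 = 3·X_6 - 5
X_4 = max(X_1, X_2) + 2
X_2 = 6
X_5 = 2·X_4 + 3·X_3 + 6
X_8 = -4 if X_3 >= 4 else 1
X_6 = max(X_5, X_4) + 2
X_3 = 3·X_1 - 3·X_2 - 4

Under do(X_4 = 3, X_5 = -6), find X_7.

10

Under do(X_4 = 3, X_5 = -6), each intervened variable's structural equation is replaced by its fixed value.
X_6 = max(X_5, X_4) + 2  [with X_5=-6, X_4=3]  = 5
X_7 = 3·X_6 - 5  [with X_6=5]  = 10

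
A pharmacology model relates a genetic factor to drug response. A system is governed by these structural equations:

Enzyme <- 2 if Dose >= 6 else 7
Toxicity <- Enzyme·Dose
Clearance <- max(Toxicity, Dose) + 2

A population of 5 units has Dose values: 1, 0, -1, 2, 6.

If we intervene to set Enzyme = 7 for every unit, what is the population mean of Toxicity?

11.2

Every unit gets Enzyme=7 under the intervention. Toxicity values become 7, 0, -7, 14, 42; E[Toxicity|do(Enzyme=7)] = 11.2.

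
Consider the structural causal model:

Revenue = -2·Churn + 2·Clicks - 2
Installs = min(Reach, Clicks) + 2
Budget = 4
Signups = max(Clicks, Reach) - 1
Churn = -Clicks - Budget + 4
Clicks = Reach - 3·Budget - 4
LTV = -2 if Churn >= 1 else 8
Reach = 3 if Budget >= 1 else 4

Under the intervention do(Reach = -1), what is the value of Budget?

Under do(Reach=-1), the mechanism Reach = 3 if Budget >= 1 else 4 is discarded; Reach is fixed at -1.
Budget is not downstream of the intervention, so its value is determined by the original equations.

4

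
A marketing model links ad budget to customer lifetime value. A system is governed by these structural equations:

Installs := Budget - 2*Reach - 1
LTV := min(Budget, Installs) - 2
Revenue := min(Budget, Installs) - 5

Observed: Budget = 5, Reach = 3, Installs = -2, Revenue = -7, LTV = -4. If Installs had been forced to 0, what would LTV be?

do(Installs=0) replaces the equation Installs := Budget - 2*Reach - 1 with the constant Installs = 0.
LTV = min(Budget, Installs) - 2  [with Budget=5, Installs=0]  = -2

-2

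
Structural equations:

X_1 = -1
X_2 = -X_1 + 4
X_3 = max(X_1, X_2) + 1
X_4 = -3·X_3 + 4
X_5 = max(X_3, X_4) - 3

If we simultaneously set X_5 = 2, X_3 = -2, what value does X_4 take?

10

Under do(X_5 = 2, X_3 = -2), each intervened variable's structural equation is replaced by its fixed value.
X_4 = -3·X_3 + 4  [with X_3=-2]  = 10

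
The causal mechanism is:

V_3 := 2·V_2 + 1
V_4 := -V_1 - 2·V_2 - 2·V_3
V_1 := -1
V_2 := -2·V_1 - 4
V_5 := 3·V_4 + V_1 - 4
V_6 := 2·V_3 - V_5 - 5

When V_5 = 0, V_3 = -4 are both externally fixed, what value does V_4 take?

Under do(V_5 = 0, V_3 = -4), each intervened variable's structural equation is replaced by its fixed value.
V_2 = -2·V_1 - 4  [with V_1=-1]  = -2
V_4 = -V_1 - 2·V_2 - 2·V_3  [with V_1=-1, V_2=-2, V_3=-4]  = 13

13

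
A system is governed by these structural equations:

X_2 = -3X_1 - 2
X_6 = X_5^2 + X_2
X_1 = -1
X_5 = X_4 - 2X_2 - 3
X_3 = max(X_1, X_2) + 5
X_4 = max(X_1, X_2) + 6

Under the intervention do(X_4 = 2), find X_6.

10

Under do(X_4=2), the mechanism X_4 = max(X_1, X_2) + 6 is discarded; X_4 is fixed at 2.
X_2 = -3X_1 - 2  [with X_1=-1]  = 1
X_5 = X_4 - 2X_2 - 3  [with X_4=2, X_2=1]  = -3
X_6 = X_5^2 + X_2  [with X_5=-3, X_2=1]  = 10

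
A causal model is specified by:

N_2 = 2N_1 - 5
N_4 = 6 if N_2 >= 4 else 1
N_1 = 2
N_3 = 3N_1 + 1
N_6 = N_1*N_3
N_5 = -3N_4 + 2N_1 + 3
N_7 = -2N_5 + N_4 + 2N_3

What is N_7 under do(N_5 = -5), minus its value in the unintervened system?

18

Under do(N_5=-5), the mechanism N_5 = -3N_4 + 2N_1 + 3 is discarded; N_5 is fixed at -5.
N_2 = 2N_1 - 5  [with N_1=2]  = -1
N_3 = 3N_1 + 1  [with N_1=2]  = 7
N_4 = 6 if N_2 >= 4 else 1  [with N_2=-1]  = 1
N_7 = -2N_5 + N_4 + 2N_3  [with N_5=-5, N_4=1, N_3=7]  = 25
Without intervention: N_2 = 2N_1 - 5  [with N_1=2]  = -1; N_3 = 3N_1 + 1  [with N_1=2]  = 7; N_4 = 6 if N_2 >= 4 else 1  [with N_2=-1]  = 1; N_5 = -3N_4 + 2N_1 + 3  [with N_4=1, N_1=2]  = 4; N_7 = -2N_5 + N_4 + 2N_3  [with N_5=4, N_4=1, N_3=7]  = 7.
Change = 25 − 7 = 18.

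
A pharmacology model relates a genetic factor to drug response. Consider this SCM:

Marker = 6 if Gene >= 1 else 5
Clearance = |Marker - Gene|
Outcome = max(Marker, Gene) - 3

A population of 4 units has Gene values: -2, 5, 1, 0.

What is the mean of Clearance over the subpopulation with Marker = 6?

Conditioning on Marker=6 selects the 2 unit(s) with Gene ∈ {5, 1}. Their Clearance values: 1, 5. Mean = 3.

3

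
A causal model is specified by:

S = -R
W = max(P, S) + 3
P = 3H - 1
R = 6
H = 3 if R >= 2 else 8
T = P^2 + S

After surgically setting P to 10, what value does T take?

94

Under do(P=10), the mechanism P = 3H - 1 is discarded; P is fixed at 10.
S = -R  [with R=6]  = -6
T = P^2 + S  [with P=10, S=-6]  = 94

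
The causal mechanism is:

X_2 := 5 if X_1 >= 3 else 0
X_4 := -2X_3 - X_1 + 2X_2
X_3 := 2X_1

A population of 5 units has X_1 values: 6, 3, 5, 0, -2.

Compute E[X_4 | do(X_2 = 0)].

-12

The intervention sets X_2=0 in all 5 units regardless of X_1. Recomputing X_4 per unit gives -30, -15, -25, 0, 10; average -12.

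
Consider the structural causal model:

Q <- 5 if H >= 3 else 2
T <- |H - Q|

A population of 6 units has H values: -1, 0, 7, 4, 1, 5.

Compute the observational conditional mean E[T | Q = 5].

E[T|Q=5] averages over only the 3 units with Q=5 (H = 7, 4, 5): T = 2, 1, 0, mean 1.

1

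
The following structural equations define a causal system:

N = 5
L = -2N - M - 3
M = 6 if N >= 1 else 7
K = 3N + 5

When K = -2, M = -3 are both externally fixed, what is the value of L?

-10

Setting K = -2, M = -3 by intervention discards those variables' equations.
L = -2N - M - 3  [with N=5, M=-3]  = -10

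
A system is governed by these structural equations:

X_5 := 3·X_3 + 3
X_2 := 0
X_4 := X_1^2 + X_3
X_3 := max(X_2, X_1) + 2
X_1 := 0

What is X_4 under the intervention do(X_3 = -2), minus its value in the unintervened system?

The intervention breaks the incoming arrows to X_3: X_3 := max(X_2, X_1) + 2 no longer applies, and X_3 = -2.
X_4 = X_1^2 + X_3  [with X_1=0, X_3=-2]  = -2
Without intervention: X_3 = max(X_2, X_1) + 2  [with X_2=0, X_1=0]  = 2; X_4 = X_1^2 + X_3  [with X_1=0, X_3=2]  = 2.
Change = -2 − 2 = -4.

-4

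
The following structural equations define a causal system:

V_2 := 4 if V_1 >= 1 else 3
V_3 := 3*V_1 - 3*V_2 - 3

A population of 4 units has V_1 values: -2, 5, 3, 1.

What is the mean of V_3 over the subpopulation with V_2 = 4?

-6

Observing V_2=4 restricts to units where V_2's equation naturally yields 4: V_1 ∈ {5, 3, 1}. In that subpopulation V_3 = 0, -6, -12, mean -6.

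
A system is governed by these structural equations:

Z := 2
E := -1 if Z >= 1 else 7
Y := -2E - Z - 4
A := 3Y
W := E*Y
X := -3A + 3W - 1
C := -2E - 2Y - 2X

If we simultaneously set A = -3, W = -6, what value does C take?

Under do(A = -3, W = -6), each intervened variable's structural equation is replaced by its fixed value.
E = -1 if Z >= 1 else 7  [with Z=2]  = -1
Y = -2E - Z - 4  [with E=-1, Z=2]  = -4
X = -3A + 3W - 1  [with A=-3, W=-6]  = -10
C = -2E - 2Y - 2X  [with E=-1, Y=-4, X=-10]  = 30

30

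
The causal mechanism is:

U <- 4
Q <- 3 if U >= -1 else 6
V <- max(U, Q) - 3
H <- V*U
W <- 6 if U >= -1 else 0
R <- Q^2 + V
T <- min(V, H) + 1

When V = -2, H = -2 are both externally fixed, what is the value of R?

Setting V = -2, H = -2 by intervention discards those variables' equations.
Q = 3 if U >= -1 else 6  [with U=4]  = 3
R = Q^2 + V  [with Q=3, V=-2]  = 7

7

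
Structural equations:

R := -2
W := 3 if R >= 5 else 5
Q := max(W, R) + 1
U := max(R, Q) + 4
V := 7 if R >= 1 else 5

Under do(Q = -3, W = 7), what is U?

Setting Q = -3, W = 7 by intervention discards those variables' equations.
U = max(R, Q) + 4  [with R=-2, Q=-3]  = 2

2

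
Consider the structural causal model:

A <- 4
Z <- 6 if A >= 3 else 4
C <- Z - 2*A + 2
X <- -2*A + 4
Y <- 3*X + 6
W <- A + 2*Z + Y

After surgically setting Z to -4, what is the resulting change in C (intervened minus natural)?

The intervention breaks the incoming arrows to Z: Z <- 6 if A >= 3 else 4 no longer applies, and Z = -4.
C = Z - 2*A + 2  [with Z=-4, A=4]  = -10
Without intervention: Z = 6 if A >= 3 else 4  [with A=4]  = 6; C = Z - 2*A + 2  [with Z=6, A=4]  = 0.
Change = -10 − 0 = -10.

-10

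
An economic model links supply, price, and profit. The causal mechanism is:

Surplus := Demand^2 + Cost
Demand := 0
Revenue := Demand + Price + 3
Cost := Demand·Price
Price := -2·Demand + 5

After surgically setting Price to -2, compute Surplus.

0

do(Price=-2) replaces the equation Price := -2·Demand + 5 with the constant Price = -2.
Cost = Demand·Price  [with Demand=0, Price=-2]  = 0
Surplus = Demand^2 + Cost  [with Demand=0, Cost=0]  = 0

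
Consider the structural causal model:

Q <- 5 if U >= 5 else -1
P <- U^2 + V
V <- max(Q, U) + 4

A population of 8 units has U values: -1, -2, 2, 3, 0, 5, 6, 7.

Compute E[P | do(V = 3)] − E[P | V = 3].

do(V=3) breaks V's dependence on U. With V=3 fixed, P across the units is 4, 7, 7, 12, 3, 28, 39, 52, mean 19.
Observing V=3 restricts to units where V's equation naturally yields 3: U ∈ {-1, -2}. In that subpopulation P = 4, 7, mean 5.5.
Difference = 19 − 5.5 = 13.5.

13.5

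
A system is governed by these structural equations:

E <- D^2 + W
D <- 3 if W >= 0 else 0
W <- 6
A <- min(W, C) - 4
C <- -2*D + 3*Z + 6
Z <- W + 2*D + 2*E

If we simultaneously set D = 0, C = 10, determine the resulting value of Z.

The joint intervention fixes D = 0, C = 10, removing each variable's own equation.
E = D^2 + W  [with D=0, W=6]  = 6
Z = W + 2*D + 2*E  [with W=6, D=0, E=6]  = 18

18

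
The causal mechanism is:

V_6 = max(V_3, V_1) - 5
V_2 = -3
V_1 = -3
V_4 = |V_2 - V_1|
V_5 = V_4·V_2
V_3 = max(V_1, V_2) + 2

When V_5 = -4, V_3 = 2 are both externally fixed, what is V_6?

-3

The joint intervention fixes V_5 = -4, V_3 = 2, removing each variable's own equation.
V_6 = max(V_3, V_1) - 5  [with V_3=2, V_1=-3]  = -3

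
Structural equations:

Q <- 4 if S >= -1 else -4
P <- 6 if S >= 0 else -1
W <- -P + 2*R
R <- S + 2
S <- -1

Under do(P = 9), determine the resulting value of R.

Under do(P=9), the mechanism P <- 6 if S >= 0 else -1 is discarded; P is fixed at 9.
Since R is not a descendant of the intervened variable, it is unaffected.
R = S + 2  [with S=-1]  = 1

1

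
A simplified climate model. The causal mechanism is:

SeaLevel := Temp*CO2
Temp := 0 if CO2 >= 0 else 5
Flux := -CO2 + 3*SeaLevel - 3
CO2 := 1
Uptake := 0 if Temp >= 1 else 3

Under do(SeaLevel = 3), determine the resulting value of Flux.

The intervention breaks the incoming arrows to SeaLevel: SeaLevel := Temp*CO2 no longer applies, and SeaLevel = 3.
Flux = -CO2 + 3*SeaLevel - 3  [with CO2=1, SeaLevel=3]  = 5

5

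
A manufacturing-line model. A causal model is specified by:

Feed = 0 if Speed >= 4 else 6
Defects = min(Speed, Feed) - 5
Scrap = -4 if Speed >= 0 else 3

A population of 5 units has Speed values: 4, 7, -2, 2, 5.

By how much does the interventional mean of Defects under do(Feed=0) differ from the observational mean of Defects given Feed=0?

The intervention sets Feed=0 in all 5 units regardless of Speed. Recomputing Defects per unit gives -5, -5, -7, -5, -5; average -5.4.
E[Defects|Feed=0] averages over only the 3 units with Feed=0 (Speed = 4, 7, 5): Defects = -5, -5, -5, mean -5.
Difference = -5.4 − (-5) = -0.4.

-0.4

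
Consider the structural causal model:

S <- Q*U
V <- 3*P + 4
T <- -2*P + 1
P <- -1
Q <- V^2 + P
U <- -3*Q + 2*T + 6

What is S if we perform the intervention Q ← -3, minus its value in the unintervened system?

-63

The intervention breaks the incoming arrows to Q: Q <- V^2 + P no longer applies, and Q = -3.
T = -2*P + 1  [with P=-1]  = 3
U = -3*Q + 2*T + 6  [with Q=-3, T=3]  = 21
S = Q*U  [with Q=-3, U=21]  = -63
Without intervention: V = 3*P + 4  [with P=-1]  = 1; Q = V^2 + P  [with V=1, P=-1]  = 0; T = -2*P + 1  [with P=-1]  = 3; U = -3*Q + 2*T + 6  [with Q=0, T=3]  = 12; S = Q*U  [with Q=0, U=12]  = 0.
Change = -63 − 0 = -63.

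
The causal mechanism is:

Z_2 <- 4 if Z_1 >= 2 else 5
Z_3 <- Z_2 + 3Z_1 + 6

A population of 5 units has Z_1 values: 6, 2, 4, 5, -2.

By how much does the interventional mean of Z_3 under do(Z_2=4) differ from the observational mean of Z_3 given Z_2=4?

-3.75

Every unit gets Z_2=4 under the intervention. Z_3 values become 28, 16, 22, 25, 4; E[Z_3|do(Z_2=4)] = 19.
Observing Z_2=4 restricts to units where Z_2's equation naturally yields 4: Z_1 ∈ {6, 2, 4, 5}. In that subpopulation Z_3 = 28, 16, 22, 25, mean 22.75.
Difference = 19 − 22.75 = -3.75.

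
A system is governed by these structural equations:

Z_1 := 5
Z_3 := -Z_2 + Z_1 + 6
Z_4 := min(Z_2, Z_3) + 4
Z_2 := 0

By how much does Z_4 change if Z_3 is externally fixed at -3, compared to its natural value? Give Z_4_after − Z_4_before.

-3

The intervention breaks the incoming arrows to Z_3: Z_3 := -Z_2 + Z_1 + 6 no longer applies, and Z_3 = -3.
Z_4 = min(Z_2, Z_3) + 4  [with Z_2=0, Z_3=-3]  = 1
Without intervention: Z_3 = -Z_2 + Z_1 + 6  [with Z_2=0, Z_1=5]  = 11; Z_4 = min(Z_2, Z_3) + 4  [with Z_2=0, Z_3=11]  = 4.
Change = 1 − 4 = -3.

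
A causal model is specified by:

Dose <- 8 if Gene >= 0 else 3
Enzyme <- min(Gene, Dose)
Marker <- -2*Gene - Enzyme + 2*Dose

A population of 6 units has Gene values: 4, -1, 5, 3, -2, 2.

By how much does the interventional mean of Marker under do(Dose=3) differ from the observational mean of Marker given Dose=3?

-9.5

do(Dose=3) breaks Dose's dependence on Gene. With Dose=3 fixed, Marker across the units is -5, 9, -7, -3, 12, 0, mean 1.
E[Marker|Dose=3] averages over only the 2 units with Dose=3 (Gene = -1, -2): Marker = 9, 12, mean 10.5.
Difference = 1 − 10.5 = -9.5.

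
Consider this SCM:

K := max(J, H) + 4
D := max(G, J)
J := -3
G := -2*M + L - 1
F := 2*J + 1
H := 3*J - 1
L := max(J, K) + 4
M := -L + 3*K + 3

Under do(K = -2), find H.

Under do(K=-2), the mechanism K := max(J, H) + 4 is discarded; K is fixed at -2.
Since H is not a descendant of the intervened variable, it is unaffected.
H = 3*J - 1  [with J=-3]  = -10

-10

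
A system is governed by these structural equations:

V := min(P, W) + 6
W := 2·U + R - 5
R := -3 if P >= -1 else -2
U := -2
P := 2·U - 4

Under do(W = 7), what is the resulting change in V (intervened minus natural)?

Intervening sets W = 7 and removes its equation (W := 2·U + R - 5).
P = 2·U - 4  [with U=-2]  = -8
V = min(P, W) + 6  [with P=-8, W=7]  = -2
Without intervention: P = 2·U - 4  [with U=-2]  = -8; R = -3 if P >= -1 else -2  [with P=-8]  = -2; W = 2·U + R - 5  [with U=-2, R=-2]  = -11; V = min(P, W) + 6  [with P=-8, W=-11]  = -5.
Change = -2 − (-5) = 3.

3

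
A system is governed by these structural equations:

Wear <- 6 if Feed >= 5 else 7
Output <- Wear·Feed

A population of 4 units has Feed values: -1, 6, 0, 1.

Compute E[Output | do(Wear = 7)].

The intervention sets Wear=7 in all 4 units regardless of Feed. Recomputing Output per unit gives -7, 42, 0, 7; average 10.5.

10.5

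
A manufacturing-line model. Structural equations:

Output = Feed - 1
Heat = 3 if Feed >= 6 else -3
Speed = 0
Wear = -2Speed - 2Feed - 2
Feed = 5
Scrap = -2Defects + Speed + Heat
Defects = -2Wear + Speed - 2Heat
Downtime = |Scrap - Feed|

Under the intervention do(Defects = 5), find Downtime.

18

do(Defects=5) replaces the equation Defects = -2Wear + Speed - 2Heat with the constant Defects = 5.
Heat = 3 if Feed >= 6 else -3  [with Feed=5]  = -3
Scrap = -2Defects + Speed + Heat  [with Defects=5, Speed=0, Heat=-3]  = -13
Downtime = |Scrap - Feed|  [with Scrap=-13, Feed=5]  = 18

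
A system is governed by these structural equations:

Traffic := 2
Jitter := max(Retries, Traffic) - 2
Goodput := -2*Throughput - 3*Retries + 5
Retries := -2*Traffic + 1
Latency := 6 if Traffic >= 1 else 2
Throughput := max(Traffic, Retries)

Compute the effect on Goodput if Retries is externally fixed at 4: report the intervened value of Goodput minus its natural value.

The intervention breaks the incoming arrows to Retries: Retries := -2*Traffic + 1 no longer applies, and Retries = 4.
Throughput = max(Traffic, Retries)  [with Traffic=2, Retries=4]  = 4
Goodput = -2*Throughput - 3*Retries + 5  [with Throughput=4, Retries=4]  = -15
Without intervention: Retries = -2*Traffic + 1  [with Traffic=2]  = -3; Throughput = max(Traffic, Retries)  [with Traffic=2, Retries=-3]  = 2; Goodput = -2*Throughput - 3*Retries + 5  [with Throughput=2, Retries=-3]  = 10.
Change = -15 − 10 = -25.

-25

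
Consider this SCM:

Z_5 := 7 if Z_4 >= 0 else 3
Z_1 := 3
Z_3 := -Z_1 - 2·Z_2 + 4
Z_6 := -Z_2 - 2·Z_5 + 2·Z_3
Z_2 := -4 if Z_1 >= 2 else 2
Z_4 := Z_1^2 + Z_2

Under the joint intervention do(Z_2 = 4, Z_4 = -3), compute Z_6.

-24

The joint intervention fixes Z_2 = 4, Z_4 = -3, removing each variable's own equation.
Z_3 = -Z_1 - 2·Z_2 + 4  [with Z_1=3, Z_2=4]  = -7
Z_5 = 7 if Z_4 >= 0 else 3  [with Z_4=-3]  = 3
Z_6 = -Z_2 - 2·Z_5 + 2·Z_3  [with Z_2=4, Z_5=3, Z_3=-7]  = -24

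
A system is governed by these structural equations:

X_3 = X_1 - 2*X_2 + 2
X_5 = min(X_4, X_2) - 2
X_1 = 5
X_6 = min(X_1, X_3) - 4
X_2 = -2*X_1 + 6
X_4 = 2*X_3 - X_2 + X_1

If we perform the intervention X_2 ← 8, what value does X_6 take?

Under do(X_2=8), the mechanism X_2 = -2*X_1 + 6 is discarded; X_2 is fixed at 8.
X_3 = X_1 - 2*X_2 + 2  [with X_1=5, X_2=8]  = -9
X_6 = min(X_1, X_3) - 4  [with X_1=5, X_3=-9]  = -13

-13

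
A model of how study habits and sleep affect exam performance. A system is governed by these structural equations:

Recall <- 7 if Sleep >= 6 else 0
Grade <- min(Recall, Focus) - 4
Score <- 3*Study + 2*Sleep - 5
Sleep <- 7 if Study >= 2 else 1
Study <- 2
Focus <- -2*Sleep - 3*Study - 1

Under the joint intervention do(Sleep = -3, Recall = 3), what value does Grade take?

-5

Setting Sleep = -3, Recall = 3 by intervention discards those variables' equations.
Focus = -2*Sleep - 3*Study - 1  [with Sleep=-3, Study=2]  = -1
Grade = min(Recall, Focus) - 4  [with Recall=3, Focus=-1]  = -5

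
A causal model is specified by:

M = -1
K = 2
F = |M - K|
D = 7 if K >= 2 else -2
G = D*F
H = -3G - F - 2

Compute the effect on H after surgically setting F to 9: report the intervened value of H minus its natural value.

-132

The intervention breaks the incoming arrows to F: F = |M - K| no longer applies, and F = 9.
D = 7 if K >= 2 else -2  [with K=2]  = 7
G = D*F  [with D=7, F=9]  = 63
H = -3G - F - 2  [with G=63, F=9]  = -200
Without intervention: F = |M - K|  [with M=-1, K=2]  = 3; D = 7 if K >= 2 else -2  [with K=2]  = 7; G = D*F  [with D=7, F=3]  = 21; H = -3G - F - 2  [with G=21, F=3]  = -68.
Change = -200 − (-68) = -132.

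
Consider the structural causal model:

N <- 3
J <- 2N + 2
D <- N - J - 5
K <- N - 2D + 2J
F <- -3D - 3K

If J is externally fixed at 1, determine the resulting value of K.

Under do(J=1), the mechanism J <- 2N + 2 is discarded; J is fixed at 1.
D = N - J - 5  [with N=3, J=1]  = -3
K = N - 2D + 2J  [with N=3, D=-3, J=1]  = 11

11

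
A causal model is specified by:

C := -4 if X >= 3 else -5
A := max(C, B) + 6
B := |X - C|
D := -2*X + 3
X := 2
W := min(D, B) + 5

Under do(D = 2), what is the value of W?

Intervening sets D = 2 and removes its equation (D := -2*X + 3).
C = -4 if X >= 3 else -5  [with X=2]  = -5
B = |X - C|  [with X=2, C=-5]  = 7
W = min(D, B) + 5  [with D=2, B=7]  = 7

7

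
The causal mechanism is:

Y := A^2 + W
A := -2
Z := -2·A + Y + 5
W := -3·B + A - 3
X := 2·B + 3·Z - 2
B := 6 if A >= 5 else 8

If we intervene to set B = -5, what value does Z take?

23

do(B=-5) replaces the equation B := 6 if A >= 5 else 8 with the constant B = -5.
W = -3·B + A - 3  [with B=-5, A=-2]  = 10
Y = A^2 + W  [with A=-2, W=10]  = 14
Z = -2·A + Y + 5  [with A=-2, Y=14]  = 23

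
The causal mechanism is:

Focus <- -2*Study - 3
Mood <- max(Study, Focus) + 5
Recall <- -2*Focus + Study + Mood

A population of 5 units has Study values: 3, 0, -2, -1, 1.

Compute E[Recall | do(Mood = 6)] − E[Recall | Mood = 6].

Every unit gets Mood=6 under the intervention. Recall values become 27, 12, 2, 7, 17; E[Recall|do(Mood=6)] = 13.
Conditioning on Mood=6 selects the 2 unit(s) with Study ∈ {-2, 1}. Their Recall values: 2, 17. Mean = 9.5.
Difference = 13 − 9.5 = 3.5.

3.5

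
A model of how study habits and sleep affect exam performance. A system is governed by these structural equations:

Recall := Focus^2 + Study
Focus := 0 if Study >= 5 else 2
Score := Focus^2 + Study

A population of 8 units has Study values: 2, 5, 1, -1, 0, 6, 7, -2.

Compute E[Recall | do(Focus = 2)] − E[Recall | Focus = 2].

2.25

Every unit gets Focus=2 under the intervention. Recall values become 6, 9, 5, 3, 4, 10, 11, 2; E[Recall|do(Focus=2)] = 6.25.
Conditioning on Focus=2 selects the 5 unit(s) with Study ∈ {2, 1, -1, 0, -2}. Their Recall values: 6, 5, 3, 4, 2. Mean = 4.
Difference = 6.25 − 4 = 2.25.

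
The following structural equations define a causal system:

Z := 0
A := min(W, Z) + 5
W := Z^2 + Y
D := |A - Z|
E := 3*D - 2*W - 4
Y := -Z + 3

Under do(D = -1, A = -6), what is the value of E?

Setting D = -1, A = -6 by intervention discards those variables' equations.
Y = -Z + 3  [with Z=0]  = 3
W = Z^2 + Y  [with Z=0, Y=3]  = 3
E = 3*D - 2*W - 4  [with D=-1, W=3]  = -13

-13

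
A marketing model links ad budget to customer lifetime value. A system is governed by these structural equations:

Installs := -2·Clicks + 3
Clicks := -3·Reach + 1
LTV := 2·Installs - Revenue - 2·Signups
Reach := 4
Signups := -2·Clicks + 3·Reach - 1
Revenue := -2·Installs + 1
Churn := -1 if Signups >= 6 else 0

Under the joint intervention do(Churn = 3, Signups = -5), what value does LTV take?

Setting Churn = 3, Signups = -5 by intervention discards those variables' equations.
Clicks = -3·Reach + 1  [with Reach=4]  = -11
Installs = -2·Clicks + 3  [with Clicks=-11]  = 25
Revenue = -2·Installs + 1  [with Installs=25]  = -49
LTV = 2·Installs - Revenue - 2·Signups  [with Installs=25, Revenue=-49, Signups=-5]  = 109

109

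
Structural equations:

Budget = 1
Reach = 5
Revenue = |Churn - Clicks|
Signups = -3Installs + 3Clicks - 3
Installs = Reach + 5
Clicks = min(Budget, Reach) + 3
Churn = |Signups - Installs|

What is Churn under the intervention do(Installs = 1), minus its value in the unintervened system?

Under do(Installs=1), the mechanism Installs = Reach + 5 is discarded; Installs is fixed at 1.
Clicks = min(Budget, Reach) + 3  [with Budget=1, Reach=5]  = 4
Signups = -3Installs + 3Clicks - 3  [with Installs=1, Clicks=4]  = 6
Churn = |Signups - Installs|  [with Signups=6, Installs=1]  = 5
Without intervention: Clicks = min(Budget, Reach) + 3  [with Budget=1, Reach=5]  = 4; Installs = Reach + 5  [with Reach=5]  = 10; Signups = -3Installs + 3Clicks - 3  [with Installs=10, Clicks=4]  = -21; Churn = |Signups - Installs|  [with Signups=-21, Installs=10]  = 31.
Change = 5 − 31 = -26.

-26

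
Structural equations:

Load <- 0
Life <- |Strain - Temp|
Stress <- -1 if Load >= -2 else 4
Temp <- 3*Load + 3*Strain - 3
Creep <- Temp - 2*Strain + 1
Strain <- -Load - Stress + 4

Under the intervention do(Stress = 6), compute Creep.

-4

do(Stress=6) replaces the equation Stress <- -1 if Load >= -2 else 4 with the constant Stress = 6.
Strain = -Load - Stress + 4  [with Load=0, Stress=6]  = -2
Temp = 3*Load + 3*Strain - 3  [with Load=0, Strain=-2]  = -9
Creep = Temp - 2*Strain + 1  [with Temp=-9, Strain=-2]  = -4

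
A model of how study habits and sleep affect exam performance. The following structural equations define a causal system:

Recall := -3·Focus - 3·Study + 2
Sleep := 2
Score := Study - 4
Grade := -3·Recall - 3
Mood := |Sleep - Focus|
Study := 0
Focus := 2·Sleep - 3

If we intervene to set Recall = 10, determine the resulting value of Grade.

Intervening sets Recall = 10 and removes its equation (Recall := -3·Focus - 3·Study + 2).
Grade = -3·Recall - 3  [with Recall=10]  = -33

-33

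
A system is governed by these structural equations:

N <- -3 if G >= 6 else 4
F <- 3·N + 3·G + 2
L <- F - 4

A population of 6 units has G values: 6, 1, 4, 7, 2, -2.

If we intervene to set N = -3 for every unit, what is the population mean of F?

The intervention sets N=-3 in all 6 units regardless of G. Recomputing F per unit gives 11, -4, 5, 14, -1, -13; average 2.

2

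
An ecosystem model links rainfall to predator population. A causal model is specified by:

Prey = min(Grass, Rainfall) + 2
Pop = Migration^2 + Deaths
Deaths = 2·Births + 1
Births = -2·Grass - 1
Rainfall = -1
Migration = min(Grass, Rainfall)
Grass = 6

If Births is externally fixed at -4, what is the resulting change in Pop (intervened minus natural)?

18

The intervention breaks the incoming arrows to Births: Births = -2·Grass - 1 no longer applies, and Births = -4.
Deaths = 2·Births + 1  [with Births=-4]  = -7
Migration = min(Grass, Rainfall)  [with Grass=6, Rainfall=-1]  = -1
Pop = Migration^2 + Deaths  [with Migration=-1, Deaths=-7]  = -6
Without intervention: Births = -2·Grass - 1  [with Grass=6]  = -13; Deaths = 2·Births + 1  [with Births=-13]  = -25; Migration = min(Grass, Rainfall)  [with Grass=6, Rainfall=-1]  = -1; Pop = Migration^2 + Deaths  [with Migration=-1, Deaths=-25]  = -24.
Change = -6 − (-24) = 18.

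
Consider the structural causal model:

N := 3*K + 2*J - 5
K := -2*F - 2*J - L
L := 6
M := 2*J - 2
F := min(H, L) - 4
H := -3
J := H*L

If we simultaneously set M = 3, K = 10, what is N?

-11

Setting M = 3, K = 10 by intervention discards those variables' equations.
J = H*L  [with H=-3, L=6]  = -18
N = 3*K + 2*J - 5  [with K=10, J=-18]  = -11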